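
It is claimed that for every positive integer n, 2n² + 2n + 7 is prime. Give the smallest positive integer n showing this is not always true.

n = 6

A counterexample is any positive integer n such that 2n² + 2n + 7 is not prime; we check each in order.
For n = 1, 2, 3, 4, 5 the conclusion holds.
n = 6: 2n² + 2n + 7 = 91 = 7 × 13, composite.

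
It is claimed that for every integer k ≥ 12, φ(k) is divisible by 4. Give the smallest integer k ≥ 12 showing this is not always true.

k = 12: φ(12) = 4; 4 mod 4 = 0.
k = 13: φ(13) = 12; 12 mod 4 = 0.
k = 14: φ(14) = 6; 6 mod 4 = 2.

k = 14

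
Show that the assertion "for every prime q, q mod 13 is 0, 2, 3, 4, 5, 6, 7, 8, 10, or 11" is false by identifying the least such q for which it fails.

q = 53

We need the least prime q for which the claim fails.
For q = 2, 3, 5, 7, …, 41, 43, 47 the conclusion holds.
q = 53: 53 mod 13 = 1 — not in {0, 2, 3, 4, 5, 6, 7, 8, 10, 11}.
Hence q = 53 is a counterexample.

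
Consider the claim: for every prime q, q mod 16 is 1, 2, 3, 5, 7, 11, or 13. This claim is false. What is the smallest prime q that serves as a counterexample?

q = 31

A counterexample is any prime q such that the claim fails; we check each in order.
The first 10 eligible values, up to q = 29, all satisfy the conclusion.
q = 31: 31 mod 16 = 15 — not in {1, 2, 3, 5, 7, 11, 13}.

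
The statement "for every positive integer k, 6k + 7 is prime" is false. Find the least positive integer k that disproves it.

k = 3

For k = 1, 2 the conclusion holds.
k = 3: 6k + 7 = 25 = 5 × 5, composite.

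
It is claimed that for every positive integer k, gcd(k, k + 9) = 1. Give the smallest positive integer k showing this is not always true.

k = 3

We need the least positive integer k for which gcd(k, k + 9) > 1.
For k = 1, 2 the conclusion holds.
k = 3: gcd(3, 12) = 3.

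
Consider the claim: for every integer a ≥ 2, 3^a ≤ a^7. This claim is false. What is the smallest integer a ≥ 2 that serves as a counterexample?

Check each integer a ≥ 2 in order until 3^a > a^7.
For a = 2, 3, 4, 5, …, 16, 17, 18 the conclusion holds.
a = 19: 3^a = 1162261467 and a^7 = 893871739, so 1162261467 > 893871739.

a = 19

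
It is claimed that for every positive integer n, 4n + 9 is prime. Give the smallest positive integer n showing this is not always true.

We need the least positive integer n for which 4n + 9 is not prime.
For n = 1, 2 the conclusion holds.
n = 3: 4n + 9 = 21 = 3 × 7, composite.

n = 3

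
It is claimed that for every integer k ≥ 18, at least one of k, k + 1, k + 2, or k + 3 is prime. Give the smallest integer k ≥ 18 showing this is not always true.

k = 18: 19 is prime.
k = 19: 19 is prime.
k = 20: 23 is prime.
k = 21: 23 is prime.
k = 22: 23 is prime.
k = 23: 23 is prime.
k = 24: 24 = 2 × 12; 25 = 5 × 5; 26 = 2 × 13; 27 = 3 × 9 — all composite.

k = 24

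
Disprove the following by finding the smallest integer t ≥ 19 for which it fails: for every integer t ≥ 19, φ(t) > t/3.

We need the least integer t ≥ 19 for which the claim fails.
For t = 19, 20, 21, 22, 23 the conclusion holds.
t = 24: φ(24) = 8 and 24/3 = 8, so φ(24) ≤ 24/3.

t = 24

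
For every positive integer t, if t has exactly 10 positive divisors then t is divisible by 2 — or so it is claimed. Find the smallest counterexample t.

t = 405

For t = 48, 80, 112, 162, 176, 208, 272, 304, 368 the conclusion holds.
t = 405: τ(405) = 10; 405 mod 2 = 1.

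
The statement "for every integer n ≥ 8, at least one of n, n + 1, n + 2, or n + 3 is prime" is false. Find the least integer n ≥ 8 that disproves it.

n = 24

The first 16 eligible values, up to n = 23, all satisfy the conclusion.
n = 24: 24 = 2 × 12; 25 = 5 × 5; 26 = 2 × 13; 27 = 3 × 9 — all composite.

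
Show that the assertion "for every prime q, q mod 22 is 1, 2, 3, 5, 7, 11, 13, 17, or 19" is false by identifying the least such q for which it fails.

q = 31

Check each prime q in order until the claim fails.
The first 10 eligible values, up to q = 29, all satisfy the conclusion.
q = 31: 31 mod 22 = 9 — not in {1, 2, 3, 5, 7, 11, 13, 17, 19}.
Thus q = 31 disproves the claim, and no smaller q works.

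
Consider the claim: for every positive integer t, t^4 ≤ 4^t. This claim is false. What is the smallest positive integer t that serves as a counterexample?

We need the least positive integer t for which t^4 > 4^t.
For t = 1, 2 the conclusion holds.
t = 3: t^4 = 81 and 4^t = 64, so 81 > 64.

t = 3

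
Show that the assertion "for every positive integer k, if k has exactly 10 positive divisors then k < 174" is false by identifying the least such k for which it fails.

k = 176

We need the least positive integer k for which k has exactly 10 positive divisors but the claim fails.
For k = 48, 80, 112, 162 the conclusion holds.
k = 176: τ(176) = 10; 176 ≥ 174.
So k = 176 is the smallest counterexample.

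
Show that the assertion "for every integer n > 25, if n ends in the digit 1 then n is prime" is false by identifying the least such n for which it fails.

n = 51

For n = 31, 41 the conclusion holds.
n = 51: 51 ends in 1; 51 = 3 × 17, composite.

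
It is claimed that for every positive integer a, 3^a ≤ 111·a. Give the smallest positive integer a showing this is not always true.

a = 6

For a = 1, 2, 3, 4, 5 the conclusion holds.
a = 6: 3^a = 729 and 111·a = 666, so 729 > 666.
Thus a = 6 disproves the claim, and no smaller a works.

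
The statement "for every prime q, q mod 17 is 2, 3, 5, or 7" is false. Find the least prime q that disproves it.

q = 11

The first 4 eligible values, up to q = 7, all satisfy the conclusion.
q = 11: 11 mod 17 = 11 — not in {2, 3, 5, 7}.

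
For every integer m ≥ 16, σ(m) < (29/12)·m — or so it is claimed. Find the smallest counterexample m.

A counterexample is any integer m ≥ 16 such that the claim fails; we check each in order.
m = 16: σ(16) = 31; 31 < 116/3.
m = 17: σ(17) = 18; 18 < 493/12.
m = 18: σ(18) = 39; 39 < 87/2.
m = 19: σ(19) = 20; 20 < 551/12.
m = 20: σ(20) = 42; 42 < 145/3.
m = 21: σ(21) = 32; 32 < 203/4.
m = 22: σ(22) = 36; 36 < 319/6.
m = 23: σ(23) = 24; 24 < 667/12.
m = 24: σ(24) = 60; 60 ≥ 58.
Thus m = 24 disproves the claim, and no smaller m works.

m = 24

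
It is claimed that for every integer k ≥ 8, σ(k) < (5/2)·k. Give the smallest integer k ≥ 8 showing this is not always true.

We need the least integer k ≥ 8 for which the claim fails.
The first 16 eligible values, up to k = 23, all satisfy the conclusion.
k = 24: σ(24) = 60; 60 ≥ 60.
Thus k = 24 disproves the claim, and no smaller k works.

k = 24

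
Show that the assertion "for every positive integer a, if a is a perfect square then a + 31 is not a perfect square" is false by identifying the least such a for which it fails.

a = 225

Check each positive integer a in order until a is a perfect square but a + 31 is a perfect square.
For a = 1, 4, 9, 16, …, 144, 169, 196 the conclusion holds.
a = 225: 225 = 15² and 225 + 31 = 256 = 16².
Thus a = 225 disproves the claim, and no smaller a works.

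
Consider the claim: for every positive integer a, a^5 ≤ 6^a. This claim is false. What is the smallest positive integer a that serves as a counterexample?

a = 3

For a = 1, 2 the conclusion holds.
a = 3: a^5 = 243 and 6^a = 216, so 243 > 216.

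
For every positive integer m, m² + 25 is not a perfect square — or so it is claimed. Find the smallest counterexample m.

A counterexample is any positive integer m such that m² + 25 is a perfect square; we check each in order.
For m = 1, 2, 3, 4, …, 9, 10, 11 the conclusion holds.
m = 12: 12² + 25 = 169 = 13², a perfect square.
So m = 12 is the smallest counterexample.

m = 12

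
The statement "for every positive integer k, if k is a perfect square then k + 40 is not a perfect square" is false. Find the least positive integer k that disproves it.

k = 9

A counterexample is any positive integer k such that k is a perfect square but k + 40 is a perfect square; we check each in order.
For k = 1, 4 the conclusion holds.
k = 9: 9 = 3² and 9 + 40 = 49 = 7².
Thus k = 9 disproves the claim, and no smaller k works.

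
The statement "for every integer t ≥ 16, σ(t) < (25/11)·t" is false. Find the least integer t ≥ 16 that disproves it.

t = 16: σ(16) = 31; 31 < 400/11.
t = 17: σ(17) = 18; 18 < 425/11.
t = 18: σ(18) = 39; 39 < 450/11.
t = 19: σ(19) = 20; 20 < 475/11.
t = 20: σ(20) = 42; 42 < 500/11.
t = 21: σ(21) = 32; 32 < 525/11.
t = 22: σ(22) = 36; 36 < 50.
t = 23: σ(23) = 24; 24 < 575/11.
t = 24: σ(24) = 60; 60 ≥ 600/11.
Hence t = 24 is a counterexample.

t = 24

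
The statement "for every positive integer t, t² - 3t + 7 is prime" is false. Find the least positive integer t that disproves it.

t = 6

t = 1: t² - 3t + 7 = 5, prime.
t = 2: t² - 3t + 7 = 5, prime.
t = 3: t² - 3t + 7 = 7, prime.
t = 4: t² - 3t + 7 = 11, prime.
t = 5: t² - 3t + 7 = 17, prime.
t = 6: t² - 3t + 7 = 25 = 5 × 5, composite.
So t = 6 is the smallest counterexample.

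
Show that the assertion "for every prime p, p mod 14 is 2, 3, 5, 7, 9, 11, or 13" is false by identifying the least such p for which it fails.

We need the least prime p for which the claim fails.
For p = 2, 3, 5, 7, 11, 13, 17, 19, 23 the conclusion holds.
p = 29: 29 mod 14 = 1 — not in {2, 3, 5, 7, 9, 11, 13}.

p = 29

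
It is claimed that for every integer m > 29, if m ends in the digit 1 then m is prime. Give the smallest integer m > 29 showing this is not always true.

Check each integer m > 29 in order until m ends in the digit 1 but m is not prime.
m = 31: 31 ends in 1 and is prime.
m = 41: 41 ends in 1 and is prime.
m = 51: 51 ends in 1; 51 = 3 × 17, composite.

m = 51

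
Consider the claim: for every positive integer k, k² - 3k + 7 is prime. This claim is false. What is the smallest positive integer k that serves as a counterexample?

k = 6

Check each positive integer k in order until k² - 3k + 7 is not prime.
For k = 1, 2, 3, 4, 5 the conclusion holds.
k = 6: k² - 3k + 7 = 25 = 5 × 5, composite.
So k = 6 is the smallest counterexample.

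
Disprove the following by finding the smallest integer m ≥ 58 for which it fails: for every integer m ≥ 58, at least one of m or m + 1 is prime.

We need the least integer m ≥ 58 for which m, m + 1 are both composite.
m = 58: 59 is prime.
m = 59: 59 is prime.
m = 60: 61 is prime.
m = 61: 61 is prime.
m = 62: 62 = 2 × 31; 63 = 3 × 21 — both composite.
Thus m = 62 disproves the claim, and no smaller m works.

m = 62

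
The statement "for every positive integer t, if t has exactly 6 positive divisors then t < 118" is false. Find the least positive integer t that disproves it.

We need the least positive integer t for which t has exactly 6 positive divisors but the claim fails.
The first 18 eligible values, up to t = 117, all satisfy the conclusion.
t = 124: τ(124) = 6; 124 ≥ 118.

t = 124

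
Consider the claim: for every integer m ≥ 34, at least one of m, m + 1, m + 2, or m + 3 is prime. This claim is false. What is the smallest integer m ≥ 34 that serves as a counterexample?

Check each integer m ≥ 34 in order until m, m + 1, m + 2, m + 3 are all composite.
The first 14 eligible values, up to m = 47, all satisfy the conclusion.
m = 48: 48 = 2 × 24; 49 = 7 × 7; 50 = 2 × 25; 51 = 3 × 17 — all composite.
So m = 48 is the smallest counterexample.

m = 48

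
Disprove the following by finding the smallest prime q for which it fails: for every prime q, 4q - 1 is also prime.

q = 7

Check each prime q in order until 4q - 1 is not prime.
q = 2: 4q - 1 = 7, prime.
q = 3: 4q - 1 = 11, prime.
q = 5: 4q - 1 = 19, prime.
q = 7: 4q - 1 = 27 = 3 × 9, not prime.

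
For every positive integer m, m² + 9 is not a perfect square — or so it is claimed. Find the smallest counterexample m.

m = 4

Check each positive integer m in order until m² + 9 is a perfect square.
For m = 1, 2, 3 the conclusion holds.
m = 4: 4² + 9 = 25 = 5², a perfect square.
So m = 4 is the smallest counterexample.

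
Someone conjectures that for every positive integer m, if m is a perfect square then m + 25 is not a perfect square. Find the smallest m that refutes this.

m = 144

A counterexample is any positive integer m such that m is a perfect square but m + 25 is a perfect square; we check each in order.
For m = 1, 4, 9, 16, …, 81, 100, 121 the conclusion holds.
m = 144: 144 = 12² and 144 + 25 = 169 = 13².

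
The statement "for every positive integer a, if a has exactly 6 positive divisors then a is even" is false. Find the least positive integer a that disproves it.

a = 45

a = 12: divisors of 12: 1, 2, 3, 4, 6, 12; 12 is even.
a = 18: divisors of 18: 1, 2, 3, 6, 9, 18; 18 is even.
a = 20: divisors of 20: 1, 2, 4, 5, 10, 20; 20 is even.
a = 28: divisors of 28: 1, 2, 4, 7, 14, 28; 28 is even.
a = 32: divisors of 32: 1, 2, 4, 8, 16, 32; 32 is even.
a = 44: divisors of 44: 1, 2, 4, 11, 22, 44; 44 is even.
a = 45: divisors of 45: 1, 3, 5, 9, 15, 45; 45 is odd.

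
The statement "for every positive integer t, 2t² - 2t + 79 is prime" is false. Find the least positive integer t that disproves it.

t = 3

We need the least positive integer t for which 2t² - 2t + 79 is not prime.
For t = 1, 2 the conclusion holds.
t = 3: 2t² - 2t + 79 = 91 = 7 × 13, composite.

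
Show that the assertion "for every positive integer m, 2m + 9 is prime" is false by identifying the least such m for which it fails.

m = 1: 2m + 9 = 11, prime.
m = 2: 2m + 9 = 13, prime.
m = 3: 2m + 9 = 15 = 3 × 5, composite.
So m = 3 is the smallest counterexample.

m = 3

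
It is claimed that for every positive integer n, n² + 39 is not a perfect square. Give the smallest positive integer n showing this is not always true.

We need the least positive integer n for which n² + 39 is a perfect square.
For n = 1, 2, 3, 4 the conclusion holds.
n = 5: 5² + 39 = 64 = 8², a perfect square.
Hence n = 5 is a counterexample.

n = 5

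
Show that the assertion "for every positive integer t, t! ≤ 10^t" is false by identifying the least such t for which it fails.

We need the least positive integer t for which t! > 10^t.
For t = 1, 2, 3, 4, …, 22, 23, 24 the conclusion holds.
t = 25: t! = 15511210043330985984000000 and 10^t = 10000000000000000000000000, so 15511210043330985984000000 > 10000000000000000000000000.

t = 25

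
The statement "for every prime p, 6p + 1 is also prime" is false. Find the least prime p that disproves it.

We need the least prime p for which 6p + 1 is not prime.
For p = 2, 3, 5, 7, 11, 13, 17 the conclusion holds.
p = 19: 6p + 1 = 115 = 5 × 23, not prime.

p = 19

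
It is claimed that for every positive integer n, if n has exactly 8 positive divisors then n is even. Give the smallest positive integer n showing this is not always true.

The first 12 eligible values, up to n = 104, all satisfy the conclusion.
n = 105: divisors of 105: 1, 3, 5, 7, 15, 21, 35, 105; 105 is odd.
So n = 105 is the smallest counterexample.

n = 105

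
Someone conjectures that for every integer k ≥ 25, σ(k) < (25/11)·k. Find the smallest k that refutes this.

k = 30

We need the least integer k ≥ 25 for which the claim fails.
k = 25: σ(25) = 31; 31 < 625/11.
k = 26: σ(26) = 42; 42 < 650/11.
k = 27: σ(27) = 40; 40 < 675/11.
k = 28: σ(28) = 56; 56 < 700/11.
k = 29: σ(29) = 30; 30 < 725/11.
k = 30: σ(30) = 72; 72 ≥ 750/11.
Thus k = 30 disproves the claim, and no smaller k works.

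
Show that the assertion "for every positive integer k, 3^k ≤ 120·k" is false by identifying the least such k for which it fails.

k = 6

We need the least positive integer k for which 3^k > 120·k.
For k = 1, 2, 3, 4, 5 the conclusion holds.
k = 6: 3^k = 729 and 120·k = 720, so 729 > 720.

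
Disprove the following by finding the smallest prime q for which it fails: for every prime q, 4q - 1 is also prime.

A counterexample is any prime q such that 4q - 1 is not prime; we check each in order.
q = 2: 4q - 1 = 7, prime.
q = 3: 4q - 1 = 11, prime.
q = 5: 4q - 1 = 19, prime.
q = 7: 4q - 1 = 27 = 3 × 9, not prime.

q = 7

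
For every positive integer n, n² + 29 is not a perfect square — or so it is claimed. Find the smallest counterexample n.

n = 14

We need the least positive integer n for which n² + 29 is a perfect square.
The first 13 eligible values, up to n = 13, all satisfy the conclusion.
n = 14: 14² + 29 = 225 = 15², a perfect square.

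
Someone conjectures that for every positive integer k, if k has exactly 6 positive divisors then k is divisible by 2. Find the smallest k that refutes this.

k = 45

Check each positive integer k in order until k has exactly 6 positive divisors but k is not divisible by 2.
The first 6 eligible values, up to k = 44, all satisfy the conclusion.
k = 45: τ(45) = 6; 45 mod 2 = 1.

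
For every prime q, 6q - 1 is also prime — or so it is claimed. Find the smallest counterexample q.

A counterexample is any prime q such that 6q - 1 is not prime; we check each in order.
The first 4 eligible values, up to q = 7, all satisfy the conclusion.
q = 11: 6q - 1 = 65 = 5 × 13, not prime.

q = 11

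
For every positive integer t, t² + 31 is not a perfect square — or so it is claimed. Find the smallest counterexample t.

t = 15

The first 14 eligible values, up to t = 14, all satisfy the conclusion.
t = 15: 15² + 31 = 256 = 16², a perfect square.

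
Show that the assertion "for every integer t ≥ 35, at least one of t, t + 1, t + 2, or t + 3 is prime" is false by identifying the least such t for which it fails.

A counterexample is any integer t ≥ 35 such that t, t + 1, t + 2, t + 3 are all composite; we check each in order.
For t = 35, 36, 37, 38, …, 45, 46, 47 the conclusion holds.
t = 48: 48 = 2 × 24; 49 = 7 × 7; 50 = 2 × 25; 51 = 3 × 17 — all composite.
So t = 48 is the smallest counterexample.

t = 48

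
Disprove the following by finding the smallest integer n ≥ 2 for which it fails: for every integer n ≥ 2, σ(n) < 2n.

n = 6

For n = 2, 3, 4, 5 the conclusion holds.
n = 6: σ(6) = 12; 12 ≥ 12.
So n = 6 is the smallest counterexample.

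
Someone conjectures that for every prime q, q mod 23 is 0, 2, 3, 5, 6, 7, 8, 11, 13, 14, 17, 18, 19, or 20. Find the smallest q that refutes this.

q = 47

We need the least prime q for which the claim fails.
For q = 2, 3, 5, 7, …, 37, 41, 43 the conclusion holds.
q = 47: 47 mod 23 = 1 — not in {0, 2, 3, 5, 6, 7, 8, 11, 13, 14, 17, 18, 19, 20}.
Hence q = 47 is a counterexample.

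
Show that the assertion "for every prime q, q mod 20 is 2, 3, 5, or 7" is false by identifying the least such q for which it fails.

q = 11

Check each prime q in order until the claim fails.
For q = 2, 3, 5, 7 the conclusion holds.
q = 11: 11 mod 20 = 11 — not in {2, 3, 5, 7}.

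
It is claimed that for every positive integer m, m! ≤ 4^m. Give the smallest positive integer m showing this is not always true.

m = 9

Check each positive integer m in order until m! > 4^m.
For m = 1, 2, 3, 4, 5, 6, 7, 8 the conclusion holds.
m = 9: m! = 362880 and 4^m = 262144, so 362880 > 262144.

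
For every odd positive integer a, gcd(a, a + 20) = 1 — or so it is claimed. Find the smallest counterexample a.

Check each odd positive integer a in order until gcd(a, a + 20) > 1.
a = 1: gcd(1, 21) = 1.
a = 3: gcd(3, 23) = 1.
a = 5: gcd(5, 25) = 5.
Hence a = 5 is a counterexample.

a = 5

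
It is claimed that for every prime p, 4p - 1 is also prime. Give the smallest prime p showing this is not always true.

Check each prime p in order until 4p - 1 is not prime.
For p = 2, 3, 5 the conclusion holds.
p = 7: 4p - 1 = 27 = 3 × 9, not prime.
Hence p = 7 is a counterexample.

p = 7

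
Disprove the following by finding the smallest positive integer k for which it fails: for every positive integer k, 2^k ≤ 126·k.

k = 11

We need the least positive integer k for which 2^k > 126·k.
For k = 1, 2, 3, 4, 5, 6, 7, 8, 9, 10 the conclusion holds.
k = 11: 2^k = 2048 and 126·k = 1386, so 2048 > 1386.
Hence k = 11 is a counterexample.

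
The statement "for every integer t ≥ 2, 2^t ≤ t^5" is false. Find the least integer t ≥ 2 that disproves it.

The first 21 eligible values, up to t = 22, all satisfy the conclusion.
t = 23: 2^t = 8388608 and t^5 = 6436343, so 8388608 > 6436343.

t = 23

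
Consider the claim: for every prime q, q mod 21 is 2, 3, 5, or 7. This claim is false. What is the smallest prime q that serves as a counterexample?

q = 11

Check each prime q in order until the claim fails.
q = 2: 2 mod 21 = 2.
q = 3: 3 mod 21 = 3.
q = 5: 5 mod 21 = 5.
q = 7: 7 mod 21 = 7.
q = 11: 11 mod 21 = 11 — not in {2, 3, 5, 7}.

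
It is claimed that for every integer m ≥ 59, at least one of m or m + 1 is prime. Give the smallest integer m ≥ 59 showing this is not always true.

A counterexample is any integer m ≥ 59 such that m, m + 1 are both composite; we check each in order.
m = 59: 59 is prime.
m = 60: 61 is prime.
m = 61: 61 is prime.
m = 62: 62 = 2 × 31; 63 = 3 × 21 — both composite.

m = 62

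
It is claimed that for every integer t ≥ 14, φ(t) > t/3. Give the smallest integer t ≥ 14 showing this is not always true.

We need the least integer t ≥ 14 for which the claim fails.
The first 4 eligible values, up to t = 17, all satisfy the conclusion.
t = 18: φ(18) = 6 and 18/3 = 6, so φ(18) ≤ 18/3.
So t = 18 is the smallest counterexample.

t = 18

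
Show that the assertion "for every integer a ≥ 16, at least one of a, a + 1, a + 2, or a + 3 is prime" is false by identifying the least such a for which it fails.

a = 24

A counterexample is any integer a ≥ 16 such that a, a + 1, a + 2, a + 3 are all composite; we check each in order.
The first 8 eligible values, up to a = 23, all satisfy the conclusion.
a = 24: 24 = 2 × 12; 25 = 5 × 5; 26 = 2 × 13; 27 = 3 × 9 — all composite.
So a = 24 is the smallest counterexample.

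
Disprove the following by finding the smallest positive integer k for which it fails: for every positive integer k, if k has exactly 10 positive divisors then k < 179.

k = 208

A counterexample is any positive integer k such that k has exactly 10 positive divisors but the claim fails; we check each in order.
k = 48: τ(48) = 10; 48 < 179.
k = 80: τ(80) = 10; 80 < 179.
k = 112: τ(112) = 10; 112 < 179.
k = 162: τ(162) = 10; 162 < 179.
k = 176: τ(176) = 10; 176 < 179.
k = 208: τ(208) = 10; 208 ≥ 179.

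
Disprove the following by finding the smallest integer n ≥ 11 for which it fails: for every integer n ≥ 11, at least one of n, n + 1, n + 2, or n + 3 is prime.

n = 24

For n = 11, 12, 13, 14, …, 21, 22, 23 the conclusion holds.
n = 24: 24 = 2 × 12; 25 = 5 × 5; 26 = 2 × 13; 27 = 3 × 9 — all composite.
So n = 24 is the smallest counterexample.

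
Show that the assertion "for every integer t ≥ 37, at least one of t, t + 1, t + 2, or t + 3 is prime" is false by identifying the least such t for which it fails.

We need the least integer t ≥ 37 for which t, t + 1, t + 2, t + 3 are all composite.
For t = 37, 38, 39, 40, …, 45, 46, 47 the conclusion holds.
t = 48: 48 = 2 × 24; 49 = 7 × 7; 50 = 2 × 25; 51 = 3 × 17 — all composite.
Hence t = 48 is a counterexample.

t = 48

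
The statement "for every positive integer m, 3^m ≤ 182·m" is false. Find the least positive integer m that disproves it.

We need the least positive integer m for which 3^m > 182·m.
For m = 1, 2, 3, 4, 5, 6 the conclusion holds.
m = 7: 3^m = 2187 and 182·m = 1274, so 2187 > 1274.
Hence m = 7 is a counterexample.

m = 7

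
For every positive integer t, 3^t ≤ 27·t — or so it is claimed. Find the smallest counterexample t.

t = 1: 3^t = 3 and 27·t = 27, so 3 ≤ 27.
t = 2: 3^t = 9 and 27·t = 54, so 9 ≤ 54.
t = 3: 3^t = 27 and 27·t = 81, so 27 ≤ 81.
t = 4: 3^t = 81 and 27·t = 108, so 81 ≤ 108.
t = 5: 3^t = 243 and 27·t = 135, so 243 > 135.

t = 5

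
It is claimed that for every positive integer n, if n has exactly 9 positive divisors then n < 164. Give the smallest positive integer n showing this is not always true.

n = 196

Check each positive integer n in order until n has exactly 9 positive divisors but the claim fails.
n = 36: τ(36) = 9; 36 < 164.
n = 100: τ(100) = 9; 100 < 164.
n = 196: τ(196) = 9; 196 ≥ 164.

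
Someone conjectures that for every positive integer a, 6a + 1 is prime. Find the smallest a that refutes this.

a = 4

For a = 1, 2, 3 the conclusion holds.
a = 4: 6a + 1 = 25 = 5 × 5, composite.
Thus a = 4 disproves the claim, and no smaller a works.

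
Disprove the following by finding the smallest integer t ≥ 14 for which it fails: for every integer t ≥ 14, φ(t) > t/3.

t = 18

t = 14: φ(14) = 6 and 14/3 = 14/3, so φ(14) > 14/3.
t = 15: φ(15) = 8 and 15/3 = 5, so φ(15) > 15/3.
t = 16: φ(16) = 8 and 16/3 = 16/3, so φ(16) > 16/3.
t = 17: φ(17) = 16 and 17/3 = 17/3, so φ(17) > 17/3.
t = 18: φ(18) = 6 and 18/3 = 6, so φ(18) ≤ 18/3.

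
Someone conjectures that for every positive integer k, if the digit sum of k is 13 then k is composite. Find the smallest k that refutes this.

We need the least positive integer k for which the digit sum of k is 13 but k is prime.
For k = 49, 58 the conclusion holds.
k = 67: digit sum 13; 67 is prime, not composite.

k = 67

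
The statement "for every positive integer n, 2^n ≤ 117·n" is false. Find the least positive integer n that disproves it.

n = 11

For n = 1, 2, 3, 4, 5, 6, 7, 8, 9, 10 the conclusion holds.
n = 11: 2^n = 2048 and 117·n = 1287, so 2048 > 1287.
Hence n = 11 is a counterexample.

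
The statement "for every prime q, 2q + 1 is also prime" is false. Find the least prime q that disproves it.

q = 7

A counterexample is any prime q such that 2q + 1 is not prime; we check each in order.
q = 2: 2q + 1 = 5, prime.
q = 3: 2q + 1 = 7, prime.
q = 5: 2q + 1 = 11, prime.
q = 7: 2q + 1 = 15 = 3 × 5, not prime.
Thus q = 7 disproves the claim, and no smaller q works.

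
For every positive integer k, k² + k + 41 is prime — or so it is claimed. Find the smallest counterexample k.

Check each positive integer k in order until k² + k + 41 is not prime.
For k = 1, 2, 3, 4, …, 37, 38, 39 the conclusion holds.
k = 40: k² + k + 41 = 1681 = 41 × 41, composite.

k = 40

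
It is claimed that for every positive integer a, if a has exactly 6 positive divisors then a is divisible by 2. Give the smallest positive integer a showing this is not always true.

Check each positive integer a in order until a has exactly 6 positive divisors but a is not divisible by 2.
a = 12: τ(12) = 6; 12 mod 2 = 0.
a = 18: τ(18) = 6; 18 mod 2 = 0.
a = 20: τ(20) = 6; 20 mod 2 = 0.
a = 28: τ(28) = 6; 28 mod 2 = 0.
a = 32: τ(32) = 6; 32 mod 2 = 0.
a = 44: τ(44) = 6; 44 mod 2 = 0.
a = 45: τ(45) = 6; 45 mod 2 = 1.
So a = 45 is the smallest counterexample.

a = 45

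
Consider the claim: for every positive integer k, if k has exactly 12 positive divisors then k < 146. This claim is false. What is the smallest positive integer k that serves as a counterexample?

The first 9 eligible values, up to k = 140, all satisfy the conclusion.
k = 150: τ(150) = 12; 150 ≥ 146.
Thus k = 150 disproves the claim, and no smaller k works.

k = 150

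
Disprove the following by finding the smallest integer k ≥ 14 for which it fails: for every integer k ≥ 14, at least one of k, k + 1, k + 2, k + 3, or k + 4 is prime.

We need the least integer k ≥ 14 for which k, k + 1, k + 2, k + 3, k + 4 are all composite.
The first 10 eligible values, up to k = 23, all satisfy the conclusion.
k = 24: 24 = 2 × 12; 25 = 5 × 5; 26 = 2 × 13; 27 = 3 × 9; 28 = 2 × 14 — all composite.

k = 24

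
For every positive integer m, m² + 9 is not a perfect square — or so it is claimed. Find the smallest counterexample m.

m = 4

m = 1: 1² + 9 = 10, not a perfect square.
m = 2: 2² + 9 = 13, not a perfect square.
m = 3: 3² + 9 = 18, not a perfect square.
m = 4: 4² + 9 = 25 = 5², a perfect square.
Thus m = 4 disproves the claim, and no smaller m works.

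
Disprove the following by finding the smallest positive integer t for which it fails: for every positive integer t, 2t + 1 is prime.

For t = 1, 2, 3 the conclusion holds.
t = 4: 2t + 1 = 9 = 3 × 3, composite.
Thus t = 4 disproves the claim, and no smaller t works.

t = 4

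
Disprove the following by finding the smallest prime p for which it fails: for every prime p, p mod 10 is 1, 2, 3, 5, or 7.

p = 19

A counterexample is any prime p such that the claim fails; we check each in order.
The first 7 eligible values, up to p = 17, all satisfy the conclusion.
p = 19: 19 mod 10 = 9 — not in {1, 2, 3, 5, 7}.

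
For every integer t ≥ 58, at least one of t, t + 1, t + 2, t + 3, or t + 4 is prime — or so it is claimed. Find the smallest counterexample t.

t = 62

A counterexample is any integer t ≥ 58 such that t, t + 1, t + 2, t + 3, t + 4 are all composite; we check each in order.
t = 58: 59 is prime.
t = 59: 59 is prime.
t = 60: 61 is prime.
t = 61: 61 is prime.
t = 62: 62 = 2 × 31; 63 = 3 × 21; 64 = 2 × 32; 65 = 5 × 13; 66 = 2 × 33 — all composite.
Hence t = 62 is a counterexample.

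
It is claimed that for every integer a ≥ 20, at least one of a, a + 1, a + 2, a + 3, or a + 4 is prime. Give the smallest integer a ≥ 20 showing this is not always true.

a = 24

A counterexample is any integer a ≥ 20 such that a, a + 1, a + 2, a + 3, a + 4 are all composite; we check each in order.
a = 20: 23 is prime.
a = 21: 23 is prime.
a = 22: 23 is prime.
a = 23: 23 is prime.
a = 24: 24 = 2 × 12; 25 = 5 × 5; 26 = 2 × 13; 27 = 3 × 9; 28 = 2 × 14 — all composite.
So a = 24 is the smallest counterexample.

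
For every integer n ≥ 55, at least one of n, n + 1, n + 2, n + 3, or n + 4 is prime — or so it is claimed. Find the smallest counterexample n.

The first 7 eligible values, up to n = 61, all satisfy the conclusion.
n = 62: 62 = 2 × 31; 63 = 3 × 21; 64 = 2 × 32; 65 = 5 × 13; 66 = 2 × 33 — all composite.

n = 62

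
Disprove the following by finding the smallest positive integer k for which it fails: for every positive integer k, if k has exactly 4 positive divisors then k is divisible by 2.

A counterexample is any positive integer k such that k has exactly 4 positive divisors but k is not divisible by 2; we check each in order.
The first 4 eligible values, up to k = 14, all satisfy the conclusion.
k = 15: τ(15) = 4; 15 mod 2 = 1.

k = 15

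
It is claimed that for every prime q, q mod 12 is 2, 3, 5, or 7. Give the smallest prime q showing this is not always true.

A counterexample is any prime q such that the claim fails; we check each in order.
The first 4 eligible values, up to q = 7, all satisfy the conclusion.
q = 11: 11 mod 12 = 11 — not in {2, 3, 5, 7}.

q = 11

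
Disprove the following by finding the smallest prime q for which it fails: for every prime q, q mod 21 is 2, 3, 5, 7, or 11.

Check each prime q in order until the claim fails.
The first 5 eligible values, up to q = 11, all satisfy the conclusion.
q = 13: 13 mod 21 = 13 — not in {2, 3, 5, 7, 11}.
Thus q = 13 disproves the claim, and no smaller q works.

q = 13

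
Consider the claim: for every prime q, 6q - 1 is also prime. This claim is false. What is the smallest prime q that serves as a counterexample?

q = 11

The first 4 eligible values, up to q = 7, all satisfy the conclusion.
q = 11: 6q - 1 = 65 = 5 × 13, not prime.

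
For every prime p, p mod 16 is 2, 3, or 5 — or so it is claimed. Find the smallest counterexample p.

We need the least prime p for which the claim fails.
For p = 2, 3, 5 the conclusion holds.
p = 7: 7 mod 16 = 7 — not in {2, 3, 5}.
Hence p = 7 is a counterexample.

p = 7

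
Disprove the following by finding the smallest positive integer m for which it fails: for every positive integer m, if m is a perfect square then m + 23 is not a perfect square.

m = 121

We need the least positive integer m for which m is a perfect square but m + 23 is a perfect square.
The first 10 eligible values, up to m = 100, all satisfy the conclusion.
m = 121: 121 = 11² and 121 + 23 = 144 = 12².
Thus m = 121 disproves the claim, and no smaller m works.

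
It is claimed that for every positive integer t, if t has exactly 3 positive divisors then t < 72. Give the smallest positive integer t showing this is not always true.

We need the least positive integer t for which t has exactly 3 positive divisors but the claim fails.
The first 4 eligible values, up to t = 49, all satisfy the conclusion.
t = 121: τ(121) = 3; 121 ≥ 72.
So t = 121 is the smallest counterexample.

t = 121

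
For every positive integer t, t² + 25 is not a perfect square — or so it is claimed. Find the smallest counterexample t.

The first 11 eligible values, up to t = 11, all satisfy the conclusion.
t = 12: 12² + 25 = 169 = 13², a perfect square.

t = 12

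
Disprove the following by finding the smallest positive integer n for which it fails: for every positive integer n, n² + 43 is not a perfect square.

A counterexample is any positive integer n such that n² + 43 is a perfect square; we check each in order.
For n = 1, 2, 3, 4, …, 18, 19, 20 the conclusion holds.
n = 21: 21² + 43 = 484 = 22², a perfect square.
So n = 21 is the smallest counterexample.

n = 21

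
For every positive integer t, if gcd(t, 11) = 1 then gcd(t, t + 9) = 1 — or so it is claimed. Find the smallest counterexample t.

t = 3

Check each positive integer t in order until gcd(t, 11) = 1 but gcd(t, t + 9) > 1.
For t = 1, 2 the conclusion holds.
t = 3: gcd(3, 12) = 3.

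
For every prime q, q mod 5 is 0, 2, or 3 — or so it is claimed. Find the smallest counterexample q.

q = 11

For q = 2, 3, 5, 7 the conclusion holds.
q = 11: 11 mod 5 = 1 — not in {0, 2, 3}.
Thus q = 11 disproves the claim, and no smaller q works.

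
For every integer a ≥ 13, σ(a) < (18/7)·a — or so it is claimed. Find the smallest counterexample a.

a = 48

For a = 13, 14, 15, 16, …, 45, 46, 47 the conclusion holds.
a = 48: σ(48) = 124; 124 ≥ 864/7.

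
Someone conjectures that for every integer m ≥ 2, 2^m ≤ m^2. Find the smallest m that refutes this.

m = 5

We need the least integer m ≥ 2 for which 2^m > m^2.
m = 2: 2^m = 4 and m^2 = 4, so 4 ≤ 4.
m = 3: 2^m = 8 and m^2 = 9, so 8 ≤ 9.
m = 4: 2^m = 16 and m^2 = 16, so 16 ≤ 16.
m = 5: 2^m = 32 and m^2 = 25, so 32 > 25.
So m = 5 is the smallest counterexample.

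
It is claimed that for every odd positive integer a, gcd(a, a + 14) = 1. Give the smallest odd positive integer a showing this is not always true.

a = 1: gcd(1, 15) = 1.
a = 3: gcd(3, 17) = 1.
a = 5: gcd(5, 19) = 1.
a = 7: gcd(7, 21) = 7.

a = 7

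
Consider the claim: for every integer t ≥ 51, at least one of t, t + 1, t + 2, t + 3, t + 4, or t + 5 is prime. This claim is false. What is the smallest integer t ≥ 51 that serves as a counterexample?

For t = 51, 52, 53, 54, …, 87, 88, 89 the conclusion holds.
t = 90: 90 = 2 × 45; 91 = 7 × 13; 92 = 2 × 46; 93 = 3 × 31; 94 = 2 × 47; 95 = 5 × 19 — all composite.

t = 90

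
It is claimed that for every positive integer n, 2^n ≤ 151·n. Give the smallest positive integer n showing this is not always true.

Check each positive integer n in order until 2^n > 151·n.
For n = 1, 2, 3, 4, 5, 6, 7, 8, 9, 10 the conclusion holds.
n = 11: 2^n = 2048 and 151·n = 1661, so 2048 > 1661.

n = 11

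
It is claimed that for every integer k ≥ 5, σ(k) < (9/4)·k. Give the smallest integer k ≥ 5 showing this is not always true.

Check each integer k ≥ 5 in order until the claim fails.
For k = 5, 6, 7, 8, 9, 10, 11 the conclusion holds.
k = 12: σ(12) = 28; 28 ≥ 27.

k = 12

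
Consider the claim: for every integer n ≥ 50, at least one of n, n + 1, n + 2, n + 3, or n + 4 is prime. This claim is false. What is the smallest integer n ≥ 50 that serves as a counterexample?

A counterexample is any integer n ≥ 50 such that n, n + 1, n + 2, n + 3, n + 4 are all composite; we check each in order.
For n = 50, 51, 52, 53 the conclusion holds.
n = 54: 54 = 2 × 27; 55 = 5 × 11; 56 = 2 × 28; 57 = 3 × 19; 58 = 2 × 29 — all composite.

n = 54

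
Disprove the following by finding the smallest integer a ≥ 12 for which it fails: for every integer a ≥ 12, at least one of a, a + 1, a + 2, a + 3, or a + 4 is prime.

We need the least integer a ≥ 12 for which a, a + 1, a + 2, a + 3, a + 4 are all composite.
The first 12 eligible values, up to a = 23, all satisfy the conclusion.
a = 24: 24 = 2 × 12; 25 = 5 × 5; 26 = 2 × 13; 27 = 3 × 9; 28 = 2 × 14 — all composite.

a = 24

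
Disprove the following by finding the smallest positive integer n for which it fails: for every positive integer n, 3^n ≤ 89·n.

n = 6

Check each positive integer n in order until 3^n > 89·n.
For n = 1, 2, 3, 4, 5 the conclusion holds.
n = 6: 3^n = 729 and 89·n = 534, so 729 > 534.
So n = 6 is the smallest counterexample.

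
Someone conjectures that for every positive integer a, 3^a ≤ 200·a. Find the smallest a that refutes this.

A counterexample is any positive integer a such that 3^a > 200·a; we check each in order.
For a = 1, 2, 3, 4, 5, 6 the conclusion holds.
a = 7: 3^a = 2187 and 200·a = 1400, so 2187 > 1400.
So a = 7 is the smallest counterexample.

a = 7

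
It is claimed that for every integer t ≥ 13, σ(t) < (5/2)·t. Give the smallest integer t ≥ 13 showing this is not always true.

Check each integer t ≥ 13 in order until the claim fails.
For t = 13, 14, 15, 16, …, 21, 22, 23 the conclusion holds.
t = 24: σ(24) = 60; 60 ≥ 60.

t = 24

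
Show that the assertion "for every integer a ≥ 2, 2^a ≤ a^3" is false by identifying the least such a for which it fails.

A counterexample is any integer a ≥ 2 such that 2^a > a^3; we check each in order.
The first 8 eligible values, up to a = 9, all satisfy the conclusion.
a = 10: 2^a = 1024 and a^3 = 1000, so 1024 > 1000.

a = 10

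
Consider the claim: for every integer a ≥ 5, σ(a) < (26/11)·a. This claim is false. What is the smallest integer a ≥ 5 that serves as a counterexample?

We need the least integer a ≥ 5 for which the claim fails.
For a = 5, 6, 7, 8, …, 21, 22, 23 the conclusion holds.
a = 24: σ(24) = 60; 60 ≥ 624/11.
Thus a = 24 disproves the claim, and no smaller a works.

a = 24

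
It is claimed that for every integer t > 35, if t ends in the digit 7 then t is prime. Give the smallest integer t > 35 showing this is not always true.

t = 57

Check each integer t > 35 in order until t ends in the digit 7 but t is not prime.
t = 37: 37 ends in 7 and is prime.
t = 47: 47 ends in 7 and is prime.
t = 57: 57 ends in 7; 57 = 3 × 19, composite.
Thus t = 57 disproves the claim, and no smaller t works.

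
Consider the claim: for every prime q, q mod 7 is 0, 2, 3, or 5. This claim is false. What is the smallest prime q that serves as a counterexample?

q = 11

A counterexample is any prime q such that the claim fails; we check each in order.
The first 4 eligible values, up to q = 7, all satisfy the conclusion.
q = 11: 11 mod 7 = 4 — not in {0, 2, 3, 5}.
Hence q = 11 is a counterexample.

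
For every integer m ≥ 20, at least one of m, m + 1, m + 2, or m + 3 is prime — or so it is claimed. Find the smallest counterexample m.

m = 24

A counterexample is any integer m ≥ 20 such that m, m + 1, m + 2, m + 3 are all composite; we check each in order.
For m = 20, 21, 22, 23 the conclusion holds.
m = 24: 24 = 2 × 12; 25 = 5 × 5; 26 = 2 × 13; 27 = 3 × 9 — all composite.
So m = 24 is the smallest counterexample.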